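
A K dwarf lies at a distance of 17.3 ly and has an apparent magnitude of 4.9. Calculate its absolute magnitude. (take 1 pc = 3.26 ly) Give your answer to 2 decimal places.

M ≈ 6.28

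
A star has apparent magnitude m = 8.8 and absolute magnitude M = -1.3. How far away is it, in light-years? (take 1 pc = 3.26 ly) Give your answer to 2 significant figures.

d ≈ 3400 ly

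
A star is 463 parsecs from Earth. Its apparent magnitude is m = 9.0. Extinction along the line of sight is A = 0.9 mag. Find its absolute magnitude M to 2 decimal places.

M ≈ -0.23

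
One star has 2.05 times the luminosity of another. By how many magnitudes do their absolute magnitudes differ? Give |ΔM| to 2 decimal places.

|ΔM| ≈ 0.78

Pogson: ΔM = −2.5 log₁₀(ratio) = −2.5 log₁₀(2.05) = −2.5 × 0.3118 = -0.779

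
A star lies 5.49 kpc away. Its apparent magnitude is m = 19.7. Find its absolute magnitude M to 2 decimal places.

M ≈ 6.00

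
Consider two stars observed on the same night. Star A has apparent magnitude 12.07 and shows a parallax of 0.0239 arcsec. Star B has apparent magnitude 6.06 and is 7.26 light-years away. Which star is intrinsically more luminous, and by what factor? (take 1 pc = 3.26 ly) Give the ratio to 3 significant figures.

Star A is more luminous, by a factor of 1.39.

Star A: d = 1/p = 1/0.0239″ = 41.84 pc
Star A: M = m − 5 log₁₀ d + 5 = 12.07 − 5·1.6216 + 5 = 8.962
Star B: d = 7.26 ly / 3.26 = 2.227 pc
Star B: M = m − 5 log₁₀ d + 5 = 6.06 − 5·0.3477 + 5 = 9.321
ΔM = M_A − M_B = 8.962 − (9.321) = -0.359; smaller M is more luminous → Star A.
L ratio = 10^(0.4 |ΔM|) = 10^0.144 = 1.392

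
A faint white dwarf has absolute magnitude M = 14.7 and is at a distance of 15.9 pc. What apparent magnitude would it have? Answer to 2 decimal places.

m = M + 5 log₁₀ d − 5 = 14.7 + 5·1.2014 − 5 = 15.707

m ≈ 15.71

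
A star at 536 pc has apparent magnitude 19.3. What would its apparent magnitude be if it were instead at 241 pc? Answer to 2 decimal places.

Flux ∝ 1/d², so Δm = 5 log₁₀(d₂/d₁) = 5 log₁₀(241/536) = -1.736
m₂ = m₁ + Δm = 19.3 + (-1.736) = 17.564

m ≈ 17.56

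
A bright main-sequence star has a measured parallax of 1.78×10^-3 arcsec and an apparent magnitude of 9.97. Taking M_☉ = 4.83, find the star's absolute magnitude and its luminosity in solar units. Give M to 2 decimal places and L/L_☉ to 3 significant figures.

M ≈ 1.22; L/L_☉ ≈ 27.7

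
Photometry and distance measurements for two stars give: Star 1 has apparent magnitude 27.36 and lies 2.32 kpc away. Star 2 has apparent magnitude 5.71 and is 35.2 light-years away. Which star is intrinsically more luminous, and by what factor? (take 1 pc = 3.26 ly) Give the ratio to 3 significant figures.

Star 2 is more luminous, by a factor of 9900.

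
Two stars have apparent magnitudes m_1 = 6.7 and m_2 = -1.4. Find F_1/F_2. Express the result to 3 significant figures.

F_1/F_2 ≈ 5.75×10^-4

Δm = 6.7 − (-1.4) = 8.1
Flux ratio = 10^(−0.4 Δm) = 10^(−0.4 × 8.1) = 10^-3.240 = 5.754×10^-4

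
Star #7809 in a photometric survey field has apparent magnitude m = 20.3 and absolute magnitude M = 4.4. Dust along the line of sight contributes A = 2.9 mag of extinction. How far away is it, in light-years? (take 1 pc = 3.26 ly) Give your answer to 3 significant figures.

d ≈ 13000 ly

m − M = 5 log₁₀(d/10 pc) + A  ⇒  20.3 − (4.4) − 2.9 = 5 log₁₀(d/10)
13.000 = 5 log₁₀(d/10)
log₁₀ d = (m − M − A)/5 + 1 = 3.6000
d = 10^3.6000 = 3981 pc
= 12980 ly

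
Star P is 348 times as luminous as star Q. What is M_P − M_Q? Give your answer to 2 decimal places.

Pogson: ΔM = −2.5 log₁₀(ratio) = −2.5 log₁₀(348) = −2.5 × 2.5416 = -6.354
Star P is brighter, so it has the smaller magnitude: the difference is negative.

M_P − M_Q ≈ -6.35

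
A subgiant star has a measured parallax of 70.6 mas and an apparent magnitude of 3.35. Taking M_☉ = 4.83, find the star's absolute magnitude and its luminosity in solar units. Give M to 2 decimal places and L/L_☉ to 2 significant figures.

M ≈ 2.59; L/L_☉ ≈ 7.8

d = 1/p = 1000/70.6 mas = 14.16 pc
M = m − 5 log₁₀ d + 5 = 3.35 − 5·1.1512 + 5 = 2.594
M − M_☉ = 2.594 − 4.83 = -2.236
L/L_☉ = 10^(−0.4 × -2.236) = 7.841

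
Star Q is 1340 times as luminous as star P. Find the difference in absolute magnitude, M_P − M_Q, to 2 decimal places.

M_P − M_Q ≈ 7.82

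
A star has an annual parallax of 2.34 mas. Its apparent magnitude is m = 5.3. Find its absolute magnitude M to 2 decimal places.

M ≈ -2.85

p = 2.34 mas = 2.34×10^-3″ → d = 1/p = 427.4 pc
5 log₁₀(d/10 pc) = 5 log₁₀(427.4) − 5 = 8.154
M = m − 5 log₁₀(d/10) = 5.3 − 8.154 = -2.854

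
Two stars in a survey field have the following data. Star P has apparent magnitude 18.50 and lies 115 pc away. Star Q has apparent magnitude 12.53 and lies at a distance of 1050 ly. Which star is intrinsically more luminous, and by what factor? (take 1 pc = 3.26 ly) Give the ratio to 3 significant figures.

Star Q is more luminous, by a factor of 1920.

Star P: M = m − 5 log₁₀ d + 5 = 18.50 − 5·2.0607 + 5 = 13.197
Star Q: d = 1050 ly / 3.26 = 322.1 pc
Star Q: M = m − 5 log₁₀ d + 5 = 12.53 − 5·2.5080 + 5 = 4.990
ΔM = M_P − M_Q = 13.197 − (4.990) = 8.206; smaller M is more luminous → Star Q.
L ratio = 10^(0.4 |ΔM|) = 10^3.283 = 1917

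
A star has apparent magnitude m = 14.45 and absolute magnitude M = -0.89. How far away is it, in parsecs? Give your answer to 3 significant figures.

d ≈ 11700 pc

Distance modulus: m − M = 14.45 − (-0.89) = 15.340
m − M = 5 log₁₀ d − 5
log₁₀ d = (m − M)/5 + 1 = 4.0680
d = 10^4.0680 = 11690 pc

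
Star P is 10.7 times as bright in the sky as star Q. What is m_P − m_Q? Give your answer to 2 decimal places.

Pogson: Δm = −2.5 log₁₀(ratio) = −2.5 log₁₀(10.7) = −2.5 × 1.0294 = -2.573
Star P is brighter, so it has the smaller magnitude: the difference is negative.

m_P − m_Q ≈ -2.57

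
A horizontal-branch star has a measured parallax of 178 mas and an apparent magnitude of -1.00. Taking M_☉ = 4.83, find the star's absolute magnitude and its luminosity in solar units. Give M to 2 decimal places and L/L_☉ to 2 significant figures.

M ≈ 0.25; L/L_☉ ≈ 68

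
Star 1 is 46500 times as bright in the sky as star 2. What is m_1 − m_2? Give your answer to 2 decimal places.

m_1 − m_2 ≈ -11.67

Pogson: Δm = −2.5 log₁₀(ratio) = −2.5 log₁₀(46500) = −2.5 × 4.6675 = -11.669
Star 1 is brighter, so it has the smaller magnitude: the difference is negative.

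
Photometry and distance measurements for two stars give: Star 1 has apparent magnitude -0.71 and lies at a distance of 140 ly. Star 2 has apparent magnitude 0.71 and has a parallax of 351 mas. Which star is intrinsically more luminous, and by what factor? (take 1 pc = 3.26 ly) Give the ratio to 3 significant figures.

Star 1 is more luminous, by a factor of 840.

Star 1: d = 140 ly / 3.26 = 42.94 pc
Star 1: M = m − 5 log₁₀ d + 5 = -0.71 − 5·1.6329 + 5 = -3.875
Star 2: p = 351 mas = 0.351″ → d = 1/p = 2.849 pc
Star 2: M = m − 5 log₁₀ d + 5 = 0.71 − 5·0.4547 + 5 = 3.437
ΔM = M_1 − M_2 = -3.875 − (3.437) = -7.311; smaller M is more luminous → Star 1.
L ratio = 10^(0.4 |ΔM|) = 10^2.924 = 840.3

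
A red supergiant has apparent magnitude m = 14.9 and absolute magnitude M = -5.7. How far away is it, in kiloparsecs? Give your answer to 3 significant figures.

d ≈ 132 kpc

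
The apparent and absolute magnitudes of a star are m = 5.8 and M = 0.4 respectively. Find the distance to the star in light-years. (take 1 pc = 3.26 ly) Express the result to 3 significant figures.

Distance modulus: m − M = 5.8 − (0.4) = 5.400
m − M = 5 log₁₀ d − 5
log₁₀ d = (m − M)/5 + 1 = 2.0800
d = 10^2.0800 = 120.2 pc
= 391.9 ly

d ≈ 392 ly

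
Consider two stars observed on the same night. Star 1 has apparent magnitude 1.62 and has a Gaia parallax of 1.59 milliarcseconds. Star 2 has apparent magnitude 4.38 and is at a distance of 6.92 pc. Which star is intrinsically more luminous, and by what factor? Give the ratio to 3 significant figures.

Star 1: p = 1.59 mas = 1.59×10^-3″ → d = 1/p = 628.9 pc
Star 1: M = m − 5 log₁₀ d + 5 = 1.62 − 5·2.7986 + 5 = -7.373
Star 2: M = m − 5 log₁₀ d + 5 = 4.38 − 5·0.8401 + 5 = 5.179
ΔM = M_1 − M_2 = -7.373 − (5.179) = -12.552; smaller M is more luminous → Star 1.
L ratio = 10^(0.4 |ΔM|) = 10^5.021 = 105000

Star 1 is more luminous, by a factor of 105000.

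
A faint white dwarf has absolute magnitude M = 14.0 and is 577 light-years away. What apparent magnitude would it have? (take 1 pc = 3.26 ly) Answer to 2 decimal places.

m ≈ 20.24

d = 577 ly / 3.26 = 177.0 pc
m = M + 5 log₁₀ d − 5 = 14.0 + 5·2.2480 − 5 = 20.240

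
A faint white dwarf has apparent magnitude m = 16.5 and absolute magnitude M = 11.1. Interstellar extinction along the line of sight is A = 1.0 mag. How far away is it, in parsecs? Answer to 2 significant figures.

m − M = 5 log₁₀(d/10 pc) + A  ⇒  16.5 − (11.1) − 1.0 = 5 log₁₀(d/10)
4.400 = 5 log₁₀(d/10)
log₁₀ d = (m − M − A)/5 + 1 = 1.8800
d = 10^1.8800 = 75.86 pc

d ≈ 76 pc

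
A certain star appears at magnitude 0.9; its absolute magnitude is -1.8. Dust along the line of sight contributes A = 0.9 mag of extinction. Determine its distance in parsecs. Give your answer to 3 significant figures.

m − M = 5 log₁₀(d/10 pc) + A  ⇒  0.9 − (-1.8) − 0.9 = 5 log₁₀(d/10)
1.800 = 5 log₁₀(d/10)
log₁₀ d = (m − M − A)/5 + 1 = 1.3600
d = 10^1.3600 = 22.91 pc

d ≈ 22.9 pc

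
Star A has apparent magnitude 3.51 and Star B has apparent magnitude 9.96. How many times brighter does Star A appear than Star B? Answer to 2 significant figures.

380

Δm = 3.51 − (9.96) = -6.45
Flux ratio = 10^(−0.4 Δm) = 10^(−0.4 × -6.45) = 10^2.580 = 380.2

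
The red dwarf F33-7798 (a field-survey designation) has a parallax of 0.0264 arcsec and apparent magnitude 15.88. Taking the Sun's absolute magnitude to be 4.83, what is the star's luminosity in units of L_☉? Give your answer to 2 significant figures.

d = 1/p = 1/0.0264″ = 37.88 pc
M = m − 5 log₁₀ d + 5 = 15.88 − 5·1.5784 + 5 = 12.988
M − M_☉ = 12.988 − 4.83 = 8.158
L/L_☉ = 10^(−0.4 × 8.158) = 5.455×10^-4

L/L_☉ ≈ 5.5×10^-4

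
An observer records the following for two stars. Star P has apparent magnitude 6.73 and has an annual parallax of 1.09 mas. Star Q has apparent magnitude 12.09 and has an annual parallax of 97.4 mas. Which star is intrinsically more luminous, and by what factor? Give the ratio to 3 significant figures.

Star P is more luminous, by a factor of 1.11×10^6.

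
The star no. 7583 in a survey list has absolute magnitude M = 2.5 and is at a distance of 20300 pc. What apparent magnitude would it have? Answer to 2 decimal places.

m ≈ 19.04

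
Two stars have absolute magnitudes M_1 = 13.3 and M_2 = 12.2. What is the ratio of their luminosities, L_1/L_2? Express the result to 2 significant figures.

ΔM = M_1 − M_2 = 1.1
L_1/L_2 = 10^(−0.4 ΔM) = 10^-0.440 = 0.3631

L_1/L_2 ≈ 0.36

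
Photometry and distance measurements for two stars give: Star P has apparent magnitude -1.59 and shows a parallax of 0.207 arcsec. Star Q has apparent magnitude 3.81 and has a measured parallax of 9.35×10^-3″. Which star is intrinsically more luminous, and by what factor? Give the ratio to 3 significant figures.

Star Q is more luminous, by a factor of 3.39.

Star P: d = 1/p = 1/0.207″ = 4.831 pc
Star P: M = m − 5 log₁₀ d + 5 = -1.59 − 5·0.6840 + 5 = -0.010
Star Q: d = 1/p = 1/9.35×10^-3″ = 107.0 pc
Star Q: M = m − 5 log₁₀ d + 5 = 3.81 − 5·2.0292 + 5 = -1.336
ΔM = M_P − M_Q = -0.010 − (-1.336) = 1.326; smaller M is more luminous → Star Q.
L ratio = 10^(0.4 |ΔM|) = 10^0.530 = 3.391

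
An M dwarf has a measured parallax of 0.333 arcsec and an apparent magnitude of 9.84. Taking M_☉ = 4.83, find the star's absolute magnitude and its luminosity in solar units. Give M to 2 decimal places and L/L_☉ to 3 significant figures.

d = 1/p = 1/0.333″ = 3.003 pc
M = m − 5 log₁₀ d + 5 = 9.84 − 5·0.4776 + 5 = 12.452
M − M_☉ = 12.452 − 4.83 = 7.622
L/L_☉ = 10^(−0.4 × 7.622) = 8.935×10^-4

M ≈ 12.45; L/L_☉ ≈ 8.94×10^-4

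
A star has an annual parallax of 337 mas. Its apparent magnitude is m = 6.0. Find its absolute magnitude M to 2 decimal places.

p = 337 mas = 0.337″ → d = 1/p = 2.967 pc
5 log₁₀(d/10 pc) = 5 log₁₀(2.967) − 5 = -2.638
M = m − 5 log₁₀(d/10) = 6.0 + 2.638 = 8.638

M ≈ 8.64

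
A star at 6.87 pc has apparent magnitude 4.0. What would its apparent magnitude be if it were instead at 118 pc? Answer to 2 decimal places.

m ≈ 10.17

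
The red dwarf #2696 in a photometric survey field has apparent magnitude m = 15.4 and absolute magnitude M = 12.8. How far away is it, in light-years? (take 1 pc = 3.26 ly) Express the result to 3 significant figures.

μ = m − M = 2.600
m − M = 5 log₁₀ d − 5
log₁₀ d = (m − M)/5 + 1 = 1.5200
d = 10^1.5200 = 33.11 pc
= 107.9 ly

d ≈ 108 ly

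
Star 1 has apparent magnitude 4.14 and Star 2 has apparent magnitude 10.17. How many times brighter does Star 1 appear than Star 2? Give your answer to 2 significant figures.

260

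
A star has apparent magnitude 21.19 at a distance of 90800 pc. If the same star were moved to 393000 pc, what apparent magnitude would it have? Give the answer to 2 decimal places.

m ≈ 24.37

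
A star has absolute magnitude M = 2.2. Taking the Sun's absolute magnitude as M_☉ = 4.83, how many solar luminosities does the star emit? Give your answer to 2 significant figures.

M − M_☉ = 2.2 − 4.83 = -2.630
L/L_☉ = 10^(−0.4 (M − M_☉)) = 10^1.052 = 11.27

L/L_☉ ≈ 11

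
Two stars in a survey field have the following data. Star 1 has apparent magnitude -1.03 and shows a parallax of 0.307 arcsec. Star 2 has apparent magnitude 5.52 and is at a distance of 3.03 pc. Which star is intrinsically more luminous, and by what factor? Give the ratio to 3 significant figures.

Star 1 is more luminous, by a factor of 482.

Star 1: d = 1/p = 1/0.307″ = 3.257 pc
Star 1: M = m − 5 log₁₀ d + 5 = -1.03 − 5·0.5129 + 5 = 1.406
Star 2: M = m − 5 log₁₀ d + 5 = 5.52 − 5·0.4814 + 5 = 8.113
ΔM = M_1 − M_2 = 1.406 − (8.113) = -6.707; smaller M is more luminous → Star 1.
L ratio = 10^(0.4 |ΔM|) = 10^2.683 = 481.8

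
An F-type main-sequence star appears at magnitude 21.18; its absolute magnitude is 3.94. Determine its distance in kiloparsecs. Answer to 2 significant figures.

d ≈ 28 kpc

μ = m − M = 17.240
m − M = 5 log₁₀ d − 5
log₁₀ d = (m − M)/5 + 1 = 4.4480
d = 10^4.4480 = 28050 pc
= 28.05 kpc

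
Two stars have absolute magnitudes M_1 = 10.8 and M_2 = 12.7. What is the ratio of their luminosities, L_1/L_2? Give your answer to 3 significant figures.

L_1/L_2 ≈ 5.75

ΔM = M_1 − M_2 = -1.9
L_1/L_2 = 10^(−0.4 ΔM) = 10^0.760 = 5.754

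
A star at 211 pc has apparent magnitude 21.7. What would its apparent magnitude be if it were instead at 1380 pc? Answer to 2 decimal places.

Flux ∝ 1/d², so Δm = 5 log₁₀(d₂/d₁) = 5 log₁₀(1380/211) = 4.078
m₂ = m₁ + Δm = 21.7 + (4.078) = 25.778

m ≈ 25.78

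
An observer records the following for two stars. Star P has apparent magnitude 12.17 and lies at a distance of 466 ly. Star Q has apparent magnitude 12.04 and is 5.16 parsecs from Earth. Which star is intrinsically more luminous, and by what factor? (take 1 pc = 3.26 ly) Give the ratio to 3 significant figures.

Star P: d = 466 ly / 3.26 = 142.9 pc
Star P: M = m − 5 log₁₀ d + 5 = 12.17 − 5·2.1552 + 5 = 6.394
Star Q: M = m − 5 log₁₀ d + 5 = 12.04 − 5·0.7126 + 5 = 13.477
ΔM = M_P − M_Q = 6.394 − (13.477) = -7.083; smaller M is more luminous → Star P.
L ratio = 10^(0.4 |ΔM|) = 10^2.833 = 680.8

Star P is more luminous, by a factor of 681.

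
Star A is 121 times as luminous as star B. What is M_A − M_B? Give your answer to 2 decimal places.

Pogson: ΔM = −2.5 log₁₀(ratio) = −2.5 log₁₀(121) = −2.5 × 2.0828 = -5.207
Star A is brighter, so it has the smaller magnitude: the difference is negative.

M_A − M_B ≈ -5.21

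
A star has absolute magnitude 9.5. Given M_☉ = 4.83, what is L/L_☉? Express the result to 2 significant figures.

M − M_☉ = 9.5 − 4.83 = 4.670
L/L_☉ = 10^(−0.4 (M − M_☉)) = 10^-1.868 = 0.01355

L/L_☉ ≈ 0.014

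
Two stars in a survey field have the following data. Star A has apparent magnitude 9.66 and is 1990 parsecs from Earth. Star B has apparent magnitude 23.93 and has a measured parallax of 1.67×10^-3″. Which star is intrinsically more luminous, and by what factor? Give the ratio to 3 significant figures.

Star A: M = m − 5 log₁₀ d + 5 = 9.66 − 5·3.2989 + 5 = -1.834
Star B: d = 1/p = 1/1.67×10^-3″ = 598.8 pc
Star B: M = m − 5 log₁₀ d + 5 = 23.93 − 5·2.7773 + 5 = 15.044
ΔM = M_A − M_B = -1.834 − (15.044) = -16.878; smaller M is more luminous → Star A.
L ratio = 10^(0.4 |ΔM|) = 10^6.751 = 5.638×10^6

Star A is more luminous, by a factor of 5.64×10^6.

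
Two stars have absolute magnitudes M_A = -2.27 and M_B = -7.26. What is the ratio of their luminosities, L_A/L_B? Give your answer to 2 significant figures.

L_A/L_B ≈ 0.010

ΔM = M_A − M_B = 4.99
L_A/L_B = 10^(−0.4 ΔM) = 10^-1.996 = 0.01009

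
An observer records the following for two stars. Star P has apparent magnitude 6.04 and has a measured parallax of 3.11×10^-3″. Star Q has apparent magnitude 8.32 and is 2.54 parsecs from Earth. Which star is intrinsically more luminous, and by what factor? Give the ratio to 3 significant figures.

Star P is more luminous, by a factor of 131000.

Star P: d = 1/p = 1/3.11×10^-3″ = 321.5 pc
Star P: M = m − 5 log₁₀ d + 5 = 6.04 − 5·2.5072 + 5 = -1.496
Star Q: M = m − 5 log₁₀ d + 5 = 8.32 − 5·0.4048 + 5 = 11.296
ΔM = M_P − M_Q = -1.496 − (11.296) = -12.792; smaller M is more luminous → Star P.
L ratio = 10^(0.4 |ΔM|) = 10^5.117 = 130900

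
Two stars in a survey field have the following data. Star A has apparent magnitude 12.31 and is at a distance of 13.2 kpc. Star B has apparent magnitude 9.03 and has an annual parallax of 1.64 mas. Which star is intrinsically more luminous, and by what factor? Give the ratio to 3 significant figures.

Star A: d = 13.2 kpc = 13200 pc
Star A: M = m − 5 log₁₀ d + 5 = 12.31 − 5·4.1206 + 5 = -3.293
Star B: p = 1.64 mas = 1.64×10^-3″ → d = 1/p = 609.8 pc
Star B: M = m − 5 log₁₀ d + 5 = 9.03 − 5·2.7852 + 5 = 0.104
ΔM = M_A − M_B = -3.293 − (0.104) = -3.397; smaller M is more luminous → Star A.
L ratio = 10^(0.4 |ΔM|) = 10^1.359 = 22.85

Star A is more luminous, by a factor of 22.8.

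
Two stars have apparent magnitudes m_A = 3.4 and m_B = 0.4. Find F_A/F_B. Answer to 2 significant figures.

Δm = 3.4 − (0.4) = 3.0
Flux ratio = 10^(−0.4 Δm) = 10^(−0.4 × 3.0) = 10^-1.200 = 0.06310

F_A/F_B ≈ 0.063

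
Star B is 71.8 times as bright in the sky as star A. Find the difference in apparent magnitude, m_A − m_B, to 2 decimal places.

Pogson: Δm = −2.5 log₁₀(ratio) = −2.5 log₁₀(71.8) = −2.5 × 1.8561 = -4.640
Star B is brighter so has the smaller magnitude: m_A − m_B is positive.

m_A − m_B ≈ 4.64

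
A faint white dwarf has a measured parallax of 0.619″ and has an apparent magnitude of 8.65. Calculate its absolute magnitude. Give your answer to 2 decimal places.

M ≈ 12.61

d = 1/p = 1/0.619″ = 1.616 pc
5 log₁₀(d/10 pc) = 5 log₁₀(1.616) − 5 = -3.958
M = m − 5 log₁₀(d/10) = 8.65 + 3.958 = 12.608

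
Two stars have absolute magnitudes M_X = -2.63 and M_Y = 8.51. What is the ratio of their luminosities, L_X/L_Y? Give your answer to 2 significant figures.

L_X/L_Y ≈ 29000

ΔM = M_X − M_Y = -11.14
L_X/L_Y = 10^(−0.4 ΔM) = 10^4.456 = 28580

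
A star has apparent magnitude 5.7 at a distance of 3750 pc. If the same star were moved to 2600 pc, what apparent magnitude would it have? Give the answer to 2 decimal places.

m ≈ 4.90

Flux ∝ 1/d², so Δm = 5 log₁₀(d₂/d₁) = 5 log₁₀(2600/3750) = -0.795
m₂ = m₁ + Δm = 5.7 + (-0.795) = 4.905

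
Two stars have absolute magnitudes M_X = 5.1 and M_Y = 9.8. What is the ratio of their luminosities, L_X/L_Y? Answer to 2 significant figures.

L_X/L_Y ≈ 76

ΔM = M_X − M_Y = -4.7
L_X/L_Y = 10^(−0.4 ΔM) = 10^1.880 = 75.86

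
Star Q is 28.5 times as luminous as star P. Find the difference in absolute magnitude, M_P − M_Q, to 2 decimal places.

Pogson: ΔM = −2.5 log₁₀(ratio) = −2.5 log₁₀(28.5) = −2.5 × 1.4548 = -3.637
Star Q is brighter so has the smaller magnitude: M_P − M_Q is positive.

M_P − M_Q ≈ 3.64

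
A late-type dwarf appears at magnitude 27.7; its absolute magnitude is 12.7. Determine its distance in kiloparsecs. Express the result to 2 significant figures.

d ≈ 10 kpc

μ = m − M = 15.000
m − M = 5 log₁₀ d − 5
log₁₀ d = (m − M)/5 + 1 = 4.0000
d = 10^4.0000 = 10000 pc
= 10.00 kpc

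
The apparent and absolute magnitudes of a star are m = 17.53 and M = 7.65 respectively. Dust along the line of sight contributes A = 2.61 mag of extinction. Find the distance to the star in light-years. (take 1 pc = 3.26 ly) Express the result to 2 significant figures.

d ≈ 930 ly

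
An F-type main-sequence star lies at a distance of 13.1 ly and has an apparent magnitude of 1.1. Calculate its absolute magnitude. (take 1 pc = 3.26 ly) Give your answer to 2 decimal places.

d = 13.1 ly / 3.26 = 4.018 pc
5 log₁₀(d/10 pc) = 5 log₁₀(4.018) − 5 = -1.980
M = m − 5 log₁₀(d/10) = 1.1 + 1.980 = 3.080

M ≈ 3.08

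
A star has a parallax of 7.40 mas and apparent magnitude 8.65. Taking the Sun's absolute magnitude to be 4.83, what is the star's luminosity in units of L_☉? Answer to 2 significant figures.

d = 1/p = 1000/7.40 mas = 135.1 pc
M = m − 5 log₁₀ d + 5 = 8.65 − 5·2.1308 + 5 = 2.996
M − M_☉ = 2.996 − 4.83 = -1.834
L/L_☉ = 10^(−0.4 × -1.834) = 5.414

L/L_☉ ≈ 5.4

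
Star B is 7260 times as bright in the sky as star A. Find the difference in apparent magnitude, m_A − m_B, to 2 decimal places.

m_A − m_B ≈ 9.65

Pogson: Δm = −2.5 log₁₀(ratio) = −2.5 log₁₀(7260) = −2.5 × 3.8609 = -9.652
Star B is brighter so has the smaller magnitude: m_A − m_B is positive.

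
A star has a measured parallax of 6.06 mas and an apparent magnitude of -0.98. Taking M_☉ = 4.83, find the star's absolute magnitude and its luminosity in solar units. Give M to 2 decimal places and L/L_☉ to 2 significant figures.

d = 1/p = 1000/6.06 mas = 165.0 pc
M = m − 5 log₁₀ d + 5 = -0.98 − 5·2.2175 + 5 = -7.068
M − M_☉ = -7.068 − 4.83 = -11.898
L/L_☉ = 10^(−0.4 × -11.898) = 57420

M ≈ -7.07; L/L_☉ ≈ 57000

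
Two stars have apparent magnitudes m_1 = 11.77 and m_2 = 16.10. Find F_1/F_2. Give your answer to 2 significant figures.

Δm = 11.77 − (16.10) = -4.33
Flux ratio = 10^(−0.4 Δm) = 10^(−0.4 × -4.33) = 10^1.732 = 53.95

F_1/F_2 ≈ 54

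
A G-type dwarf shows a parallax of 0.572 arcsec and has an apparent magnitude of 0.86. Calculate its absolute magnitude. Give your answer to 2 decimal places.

d = 1/p = 1/0.572″ = 1.748 pc
5 log₁₀(d/10 pc) = 5 log₁₀(1.748) − 5 = -3.787
M = m − 5 log₁₀(d/10) = 0.86 + 3.787 = 4.647

M ≈ 4.65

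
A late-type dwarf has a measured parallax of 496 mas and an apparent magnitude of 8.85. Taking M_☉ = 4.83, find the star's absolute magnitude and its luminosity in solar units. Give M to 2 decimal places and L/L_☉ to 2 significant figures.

M ≈ 12.33; L/L_☉ ≈ 1.0×10^-3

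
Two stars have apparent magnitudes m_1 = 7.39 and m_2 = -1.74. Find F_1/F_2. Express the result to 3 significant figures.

Δm = 7.39 − (-1.74) = 9.13
Flux ratio = 10^(−0.4 Δm) = 10^(−0.4 × 9.13) = 10^-3.652 = 2.228×10^-4

F_1/F_2 ≈ 2.23×10^-4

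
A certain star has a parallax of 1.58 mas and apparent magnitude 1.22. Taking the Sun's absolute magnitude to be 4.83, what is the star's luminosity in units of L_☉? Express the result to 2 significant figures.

d = 1/p = 1000/1.58 mas = 632.9 pc
M = m − 5 log₁₀ d + 5 = 1.22 − 5·2.8013 + 5 = -7.787
M − M_☉ = -7.787 − 4.83 = -12.617
L/L_☉ = 10^(−0.4 × -12.617) = 111300

L/L_☉ ≈ 110000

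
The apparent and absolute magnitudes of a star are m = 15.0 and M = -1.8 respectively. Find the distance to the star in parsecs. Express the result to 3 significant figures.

μ = m − M = 16.800
m − M = 5 log₁₀ d − 5
log₁₀ d = (m − M)/5 + 1 = 4.3600
d = 10^4.3600 = 22910 pc

d ≈ 22900 pc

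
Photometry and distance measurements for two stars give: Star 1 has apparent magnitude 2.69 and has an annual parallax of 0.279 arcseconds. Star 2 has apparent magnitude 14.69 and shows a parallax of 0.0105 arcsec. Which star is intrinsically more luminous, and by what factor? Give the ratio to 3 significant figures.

Star 1 is more luminous, by a factor of 89.4.

Star 1: d = 1/p = 1/0.279″ = 3.584 pc
Star 1: M = m − 5 log₁₀ d + 5 = 2.69 − 5·0.5544 + 5 = 4.918
Star 2: d = 1/p = 1/0.0105″ = 95.24 pc
Star 2: M = m − 5 log₁₀ d + 5 = 14.69 − 5·1.9788 + 5 = 9.796
ΔM = M_1 − M_2 = 4.918 − (9.796) = -4.878; smaller M is more luminous → Star 1.
L ratio = 10^(0.4 |ΔM|) = 10^1.951 = 89.37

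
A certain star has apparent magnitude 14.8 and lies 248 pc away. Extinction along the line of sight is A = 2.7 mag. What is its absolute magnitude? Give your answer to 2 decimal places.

M ≈ 5.13

5 log₁₀(d/10 pc) = 5 log₁₀(248.0) − 5 = 6.972
M = m − 5 log₁₀(d/10) − A = 14.8 − 6.972 − 2.7 = 5.128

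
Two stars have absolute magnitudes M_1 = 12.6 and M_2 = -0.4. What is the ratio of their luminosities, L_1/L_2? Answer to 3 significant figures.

L_1/L_2 ≈ 6.31×10^-6

ΔM = M_1 − M_2 = 13.0
L_1/L_2 = 10^(−0.4 ΔM) = 10^-5.200 = 6.310×10^-6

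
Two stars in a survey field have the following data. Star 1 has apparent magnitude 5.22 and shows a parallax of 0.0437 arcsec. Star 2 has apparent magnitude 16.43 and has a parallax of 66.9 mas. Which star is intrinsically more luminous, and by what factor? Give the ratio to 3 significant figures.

Star 1: d = 1/p = 1/0.0437″ = 22.88 pc
Star 1: M = m − 5 log₁₀ d + 5 = 5.22 − 5·1.3595 + 5 = 3.422
Star 2: p = 66.9 mas = 0.0669″ → d = 1/p = 14.95 pc
Star 2: M = m − 5 log₁₀ d + 5 = 16.43 − 5·1.1746 + 5 = 15.557
ΔM = M_1 − M_2 = 3.422 − (15.557) = -12.135; smaller M is more luminous → Star 1.
L ratio = 10^(0.4 |ΔM|) = 10^4.854 = 71430

Star 1 is more luminous, by a factor of 71400.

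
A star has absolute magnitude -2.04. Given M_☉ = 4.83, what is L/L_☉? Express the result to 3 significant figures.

L/L_☉ ≈ 560

M − M_☉ = -2.04 − 4.83 = -6.870
L/L_☉ = 10^(−0.4 (M − M_☉)) = 10^2.748 = 559.8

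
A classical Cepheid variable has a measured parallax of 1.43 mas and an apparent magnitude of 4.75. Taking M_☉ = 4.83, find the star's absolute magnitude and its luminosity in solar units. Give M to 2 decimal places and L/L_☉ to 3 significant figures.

M ≈ -4.47; L/L_☉ ≈ 5260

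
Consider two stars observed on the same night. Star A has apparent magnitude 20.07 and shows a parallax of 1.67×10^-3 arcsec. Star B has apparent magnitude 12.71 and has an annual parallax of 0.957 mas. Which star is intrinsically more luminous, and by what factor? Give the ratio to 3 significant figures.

Star A: d = 1/p = 1/1.67×10^-3″ = 598.8 pc
Star A: M = m − 5 log₁₀ d + 5 = 20.07 − 5·2.7773 + 5 = 11.184
Star B: p = 0.957 mas = 9.57×10^-4″ → d = 1/p = 1045 pc
Star B: M = m − 5 log₁₀ d + 5 = 12.71 − 5·3.0191 + 5 = 2.615
ΔM = M_A − M_B = 11.184 − (2.615) = 8.569; smaller M is more luminous → Star B.
L ratio = 10^(0.4 |ΔM|) = 10^3.428 = 2677

Star B is more luminous, by a factor of 2680.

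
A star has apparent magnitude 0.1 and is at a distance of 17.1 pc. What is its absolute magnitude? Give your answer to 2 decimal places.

M ≈ -1.06

5 log₁₀(d/10 pc) = 5 log₁₀(17.10) − 5 = 1.165
M = m − 5 log₁₀(d/10) = 0.1 − 1.165 = -1.065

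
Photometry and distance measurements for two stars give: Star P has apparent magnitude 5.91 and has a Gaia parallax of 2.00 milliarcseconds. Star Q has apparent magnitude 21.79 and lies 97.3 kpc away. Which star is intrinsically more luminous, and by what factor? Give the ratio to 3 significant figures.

Star P is more luminous, by a factor of 59.4.

Star P: p = 2.00 mas = 2.00×10^-3″ → d = 1/p = 500.0 pc
Star P: M = m − 5 log₁₀ d + 5 = 5.91 − 5·2.6990 + 5 = -2.585
Star Q: d = 97.3 kpc = 97300 pc
Star Q: M = m − 5 log₁₀ d + 5 = 21.79 − 5·4.9881 + 5 = 1.849
ΔM = M_P − M_Q = -2.585 − (1.849) = -4.434; smaller M is more luminous → Star P.
L ratio = 10^(0.4 |ΔM|) = 10^1.774 = 59.39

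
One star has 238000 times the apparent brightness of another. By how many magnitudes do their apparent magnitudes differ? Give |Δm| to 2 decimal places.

Pogson: Δm = −2.5 log₁₀(ratio) = −2.5 log₁₀(238000) = −2.5 × 5.3766 = -13.441

|Δm| ≈ 13.44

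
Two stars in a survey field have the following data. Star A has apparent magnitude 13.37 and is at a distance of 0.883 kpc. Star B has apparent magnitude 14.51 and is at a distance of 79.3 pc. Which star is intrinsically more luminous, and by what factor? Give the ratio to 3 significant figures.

Star A: d = 0.883 kpc = 883.0 pc
Star A: M = m − 5 log₁₀ d + 5 = 13.37 − 5·2.9460 + 5 = 3.640
Star B: M = m − 5 log₁₀ d + 5 = 14.51 − 5·1.8993 + 5 = 10.014
ΔM = M_A − M_B = 3.640 − (10.014) = -6.373; smaller M is more luminous → Star A.
L ratio = 10^(0.4 |ΔM|) = 10^2.549 = 354.3

Star A is more luminous, by a factor of 354.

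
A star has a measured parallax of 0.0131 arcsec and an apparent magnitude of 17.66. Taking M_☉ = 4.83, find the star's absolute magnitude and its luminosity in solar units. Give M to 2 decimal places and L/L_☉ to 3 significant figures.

M ≈ 13.25; L/L_☉ ≈ 4.30×10^-4

d = 1/p = 1/0.0131″ = 76.34 pc
M = m − 5 log₁₀ d + 5 = 17.66 − 5·1.8827 + 5 = 13.246
M − M_☉ = 13.246 − 4.83 = 8.416
L/L_☉ = 10^(−0.4 × 8.416) = 4.300×10^-4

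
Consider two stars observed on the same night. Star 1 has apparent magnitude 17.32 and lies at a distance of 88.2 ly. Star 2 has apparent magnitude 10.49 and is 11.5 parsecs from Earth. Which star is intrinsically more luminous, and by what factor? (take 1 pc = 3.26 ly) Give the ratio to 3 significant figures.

Star 1: d = 88.2 ly / 3.26 = 27.06 pc
Star 1: M = m − 5 log₁₀ d + 5 = 17.32 − 5·1.4323 + 5 = 15.159
Star 2: M = m − 5 log₁₀ d + 5 = 10.49 − 5·1.0607 + 5 = 10.187
ΔM = M_1 − M_2 = 15.159 − (10.187) = 4.972; smaller M is more luminous → Star 2.
L ratio = 10^(0.4 |ΔM|) = 10^1.989 = 97.48

Star 2 is more luminous, by a factor of 97.5.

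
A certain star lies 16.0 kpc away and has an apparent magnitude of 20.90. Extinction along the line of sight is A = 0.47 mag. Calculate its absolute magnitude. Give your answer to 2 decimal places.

M ≈ 4.41

d = 16.0 kpc = 16000 pc
5 log₁₀(d/10 pc) = 5 log₁₀(16000) − 5 = 16.021
M = m − 5 log₁₀(d/10) − A = 20.90 − 16.021 − 0.47 = 4.409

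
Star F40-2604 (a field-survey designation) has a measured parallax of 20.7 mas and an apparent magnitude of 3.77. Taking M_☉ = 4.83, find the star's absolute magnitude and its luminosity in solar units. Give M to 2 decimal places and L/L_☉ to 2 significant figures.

d = 1/p = 1000/20.7 mas = 48.31 pc
M = m − 5 log₁₀ d + 5 = 3.77 − 5·1.6840 + 5 = 0.350
M − M_☉ = 0.350 − 4.83 = -4.480
L/L_☉ = 10^(−0.4 × -4.480) = 61.95

M ≈ 0.35; L/L_☉ ≈ 62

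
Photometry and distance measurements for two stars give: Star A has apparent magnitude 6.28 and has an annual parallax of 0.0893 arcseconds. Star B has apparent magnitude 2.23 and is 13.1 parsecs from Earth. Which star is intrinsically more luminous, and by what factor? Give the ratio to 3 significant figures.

Star B is more luminous, by a factor of 57.0.

Star A: d = 1/p = 1/0.0893″ = 11.20 pc
Star A: M = m − 5 log₁₀ d + 5 = 6.28 − 5·1.0491 + 5 = 6.034
Star B: M = m − 5 log₁₀ d + 5 = 2.23 − 5·1.1173 + 5 = 1.644
ΔM = M_A − M_B = 6.034 − (1.644) = 4.391; smaller M is more luminous → Star B.
L ratio = 10^(0.4 |ΔM|) = 10^1.756 = 57.05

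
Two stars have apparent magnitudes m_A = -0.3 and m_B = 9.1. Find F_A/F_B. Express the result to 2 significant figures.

F_A/F_B ≈ 5800

Δm = -0.3 − (9.1) = -9.4
Flux ratio = 10^(−0.4 Δm) = 10^(−0.4 × -9.4) = 10^3.760 = 5754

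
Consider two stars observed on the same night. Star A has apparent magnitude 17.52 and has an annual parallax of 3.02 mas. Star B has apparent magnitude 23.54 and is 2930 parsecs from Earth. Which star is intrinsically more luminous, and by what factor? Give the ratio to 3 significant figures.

Star A is more luminous, by a factor of 3.27.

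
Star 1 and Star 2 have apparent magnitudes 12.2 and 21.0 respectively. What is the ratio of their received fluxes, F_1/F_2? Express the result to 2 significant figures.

Δm = 12.2 − (21.0) = -8.8
Flux ratio = 10^(−0.4 Δm) = 10^(−0.4 × -8.8) = 10^3.520 = 3311

F_1/F_2 ≈ 3300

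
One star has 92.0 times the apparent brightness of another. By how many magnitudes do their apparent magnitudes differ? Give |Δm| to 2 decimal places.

|Δm| ≈ 4.91

Pogson: Δm = −2.5 log₁₀(ratio) = −2.5 log₁₀(92.0) = −2.5 × 1.9638 = -4.909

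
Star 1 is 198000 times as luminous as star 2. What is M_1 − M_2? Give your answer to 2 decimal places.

Pogson: ΔM = −2.5 log₁₀(ratio) = −2.5 log₁₀(198000) = −2.5 × 5.2967 = -13.242
Star 1 is brighter, so it has the smaller magnitude: the difference is negative.

M_1 − M_2 ≈ -13.24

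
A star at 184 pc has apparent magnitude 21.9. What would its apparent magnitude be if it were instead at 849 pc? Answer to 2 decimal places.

m ≈ 25.22

Flux ∝ 1/d², so Δm = 5 log₁₀(d₂/d₁) = 5 log₁₀(849/184) = 3.320
m₂ = m₁ + Δm = 21.9 + (3.320) = 25.220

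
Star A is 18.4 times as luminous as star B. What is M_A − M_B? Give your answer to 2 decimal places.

Pogson: ΔM = −2.5 log₁₀(ratio) = −2.5 log₁₀(18.4) = −2.5 × 1.2648 = -3.162
Star A is brighter, so it has the smaller magnitude: the difference is negative.

M_A − M_B ≈ -3.16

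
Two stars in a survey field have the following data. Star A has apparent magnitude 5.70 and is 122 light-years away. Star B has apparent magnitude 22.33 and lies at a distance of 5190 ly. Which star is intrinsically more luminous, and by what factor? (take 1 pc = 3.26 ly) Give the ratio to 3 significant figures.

Star A: d = 122 ly / 3.26 = 37.42 pc
Star A: M = m − 5 log₁₀ d + 5 = 5.70 − 5·1.5731 + 5 = 2.834
Star B: d = 5190 ly / 3.26 = 1592 pc
Star B: M = m − 5 log₁₀ d + 5 = 22.33 − 5·3.2019 + 5 = 11.320
ΔM = M_A − M_B = 2.834 − (11.320) = -8.486; smaller M is more luminous → Star A.
L ratio = 10^(0.4 |ΔM|) = 10^3.394 = 2480

Star A is more luminous, by a factor of 2480.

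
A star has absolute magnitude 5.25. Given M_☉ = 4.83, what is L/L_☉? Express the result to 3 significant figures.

L/L_☉ ≈ 0.679

M − M_☉ = 5.25 − 4.83 = 0.420
L/L_☉ = 10^(−0.4 (M − M_☉)) = 10^-0.168 = 0.6792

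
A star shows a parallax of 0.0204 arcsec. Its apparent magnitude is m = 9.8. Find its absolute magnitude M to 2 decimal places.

d = 1/p = 1/0.0204″ = 49.02 pc
5 log₁₀(d/10 pc) = 5 log₁₀(49.02) − 5 = 3.452
M = m − 5 log₁₀(d/10) = 9.8 − 3.452 = 6.348

M ≈ 6.35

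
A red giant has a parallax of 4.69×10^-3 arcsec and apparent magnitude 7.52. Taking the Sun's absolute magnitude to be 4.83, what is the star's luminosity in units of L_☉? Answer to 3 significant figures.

L/L_☉ ≈ 38.2

d = 1/p = 1/4.69×10^-3″ = 213.2 pc
M = m − 5 log₁₀ d + 5 = 7.52 − 5·2.3288 + 5 = 0.876
M − M_☉ = 0.876 − 4.83 = -3.954
L/L_☉ = 10^(−0.4 × -3.954) = 38.16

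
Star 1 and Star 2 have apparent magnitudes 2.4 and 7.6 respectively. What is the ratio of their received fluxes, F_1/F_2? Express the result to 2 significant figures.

F_1/F_2 ≈ 120

Magnitude difference = -5.2
Flux ratio = 10^(−0.4 Δm) = 10^(−0.4 × -5.2) = 10^2.080 = 120.2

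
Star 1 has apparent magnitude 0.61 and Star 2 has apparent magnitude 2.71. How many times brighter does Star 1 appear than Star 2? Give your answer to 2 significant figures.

6.9

Δm = 0.61 − (2.71) = -2.10
Flux ratio = 10^(−0.4 Δm) = 10^(−0.4 × -2.10) = 10^0.840 = 6.918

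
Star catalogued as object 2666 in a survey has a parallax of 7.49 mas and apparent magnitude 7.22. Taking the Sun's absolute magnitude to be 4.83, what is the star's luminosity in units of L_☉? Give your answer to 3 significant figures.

d = 1/p = 1000/7.49 mas = 133.5 pc
M = m − 5 log₁₀ d + 5 = 7.22 − 5·2.1255 + 5 = 1.592
M − M_☉ = 1.592 − 4.83 = -3.238
L/L_☉ = 10^(−0.4 × -3.238) = 19.73

L/L_☉ ≈ 19.7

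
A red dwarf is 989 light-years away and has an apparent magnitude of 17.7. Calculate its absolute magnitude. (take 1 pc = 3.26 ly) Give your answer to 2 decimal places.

M ≈ 10.29

d = 989 ly / 3.26 = 303.4 pc
5 log₁₀(d/10 pc) = 5 log₁₀(303.4) − 5 = 7.410
M = m − 5 log₁₀(d/10) = 17.7 − 7.410 = 10.290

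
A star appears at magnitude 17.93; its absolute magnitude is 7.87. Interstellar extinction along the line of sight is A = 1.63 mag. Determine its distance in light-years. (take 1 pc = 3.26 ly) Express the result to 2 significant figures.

d ≈ 1600 ly

m − M = 5 log₁₀(d/10 pc) + A  ⇒  17.93 − (7.87) − 1.63 = 5 log₁₀(d/10)
8.430 = 5 log₁₀(d/10)
log₁₀ d = (m − M − A)/5 + 1 = 2.6860
d = 10^2.6860 = 485.3 pc
= 1582 ly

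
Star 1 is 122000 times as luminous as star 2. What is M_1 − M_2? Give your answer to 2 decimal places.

M_1 − M_2 ≈ -12.72

Pogson: ΔM = −2.5 log₁₀(ratio) = −2.5 log₁₀(122000) = −2.5 × 5.0864 = -12.716
Star 1 is brighter, so it has the smaller magnitude: the difference is negative.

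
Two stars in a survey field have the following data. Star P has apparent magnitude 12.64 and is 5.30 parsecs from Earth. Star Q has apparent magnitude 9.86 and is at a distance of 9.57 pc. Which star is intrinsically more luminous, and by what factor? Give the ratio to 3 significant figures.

Star P: M = m − 5 log₁₀ d + 5 = 12.64 − 5·0.7243 + 5 = 14.019
Star Q: M = m − 5 log₁₀ d + 5 = 9.86 − 5·0.9809 + 5 = 9.955
ΔM = M_P − M_Q = 14.019 − (9.955) = 4.063; smaller M is more luminous → Star Q.
L ratio = 10^(0.4 |ΔM|) = 10^1.625 = 42.20

Star Q is more luminous, by a factor of 42.2.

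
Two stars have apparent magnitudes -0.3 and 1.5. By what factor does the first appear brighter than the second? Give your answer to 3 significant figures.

Magnitude difference = -1.8
Flux ratio = 10^(−0.4 Δm) = 10^(−0.4 × -1.8) = 10^0.720 = 5.248

5.25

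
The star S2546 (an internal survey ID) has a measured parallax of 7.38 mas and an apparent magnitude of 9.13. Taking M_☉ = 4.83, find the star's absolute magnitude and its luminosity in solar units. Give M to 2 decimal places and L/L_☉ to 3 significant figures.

d = 1/p = 1000/7.38 mas = 135.5 pc
M = m − 5 log₁₀ d + 5 = 9.13 − 5·2.1319 + 5 = 3.470
M − M_☉ = 3.470 − 4.83 = -1.360
L/L_☉ = 10^(−0.4 × -1.360) = 3.499

M ≈ 3.47; L/L_☉ ≈ 3.50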